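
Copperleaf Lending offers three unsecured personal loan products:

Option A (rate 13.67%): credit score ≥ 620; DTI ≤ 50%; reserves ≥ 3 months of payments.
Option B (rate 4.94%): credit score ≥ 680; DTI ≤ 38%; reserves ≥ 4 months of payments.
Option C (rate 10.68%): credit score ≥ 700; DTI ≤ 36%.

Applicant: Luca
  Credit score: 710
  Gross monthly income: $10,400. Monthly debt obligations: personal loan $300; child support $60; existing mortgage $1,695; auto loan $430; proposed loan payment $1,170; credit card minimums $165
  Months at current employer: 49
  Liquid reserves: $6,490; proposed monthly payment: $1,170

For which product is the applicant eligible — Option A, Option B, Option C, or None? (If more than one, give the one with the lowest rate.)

Option B

Total debts = (300 + 60 + 1,695 + 430 + 1,170 + 165) = 3,820; DTI = 3,820/10,400 = 36.7%.
Reserves = 6,490/1,170 = 5.5 months.
Option A: score 710 ≥ 620; DTI 36.7% ≤ 50%; reserves 5.5 ≥ 3 mo → qualifies.
Option B: score 710 ≥ 680; DTI 36.7% ≤ 38%; reserves 5.5 ≥ 4 mo → qualifies.
Option C: score 710 ≥ 700; DTI 36.7% > 36% → does not qualify.
Qualifying: Option A, Option B. Lowest rate is 4.94% → Option B.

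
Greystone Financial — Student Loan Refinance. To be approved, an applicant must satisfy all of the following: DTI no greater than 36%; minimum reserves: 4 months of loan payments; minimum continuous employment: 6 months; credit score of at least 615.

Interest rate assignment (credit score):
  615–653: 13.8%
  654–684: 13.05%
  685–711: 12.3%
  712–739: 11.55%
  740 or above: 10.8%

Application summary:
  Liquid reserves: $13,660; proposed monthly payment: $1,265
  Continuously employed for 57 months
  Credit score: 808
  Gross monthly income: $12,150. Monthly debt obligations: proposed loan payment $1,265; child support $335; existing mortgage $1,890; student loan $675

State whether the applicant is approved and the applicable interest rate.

Approved at 10.8%

Credit score 808 ≥ 615 (meets minimum)
Reserves = 13,660/1,265 = 10.8 months ≥ 4
Total monthly debts = (1,265 + 335 + 1,890 + 675) = 4,165. DTI: 4,165 ÷ 12,150 = 34.3%, within the 36% cap
Employment 57 ≥ 6 months
All requirements met. Score 808 falls in the 740 or above tier → 10.8%.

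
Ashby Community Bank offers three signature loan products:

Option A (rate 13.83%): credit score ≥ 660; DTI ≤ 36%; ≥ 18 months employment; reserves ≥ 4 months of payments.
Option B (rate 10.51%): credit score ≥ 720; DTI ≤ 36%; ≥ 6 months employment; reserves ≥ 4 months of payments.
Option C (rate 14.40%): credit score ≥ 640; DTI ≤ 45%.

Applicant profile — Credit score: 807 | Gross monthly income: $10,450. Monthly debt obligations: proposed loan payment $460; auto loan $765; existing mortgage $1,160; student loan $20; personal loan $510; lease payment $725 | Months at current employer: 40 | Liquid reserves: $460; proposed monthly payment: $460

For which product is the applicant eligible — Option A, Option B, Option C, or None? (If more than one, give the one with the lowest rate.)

Option C

Total debts = (460 + 765 + 1,160 + 20 + 510 + 725) = 3,640; DTI = 3,640/10,450 = 34.8%.
Reserves = 460/460 = 1.0 months.
Option A: score 807 ≥ 660; DTI 34.8% ≤ 36%; employment 40 ≥ 18 mo; reserves 1.0 < 4 mo → does not qualify.
Option B: score 807 ≥ 720; DTI 34.8% ≤ 36%; employment 40 ≥ 6 mo; reserves 1.0 < 4 mo → does not qualify.
Option C: score 807 ≥ 640; DTI 34.8% ≤ 45% → qualifies.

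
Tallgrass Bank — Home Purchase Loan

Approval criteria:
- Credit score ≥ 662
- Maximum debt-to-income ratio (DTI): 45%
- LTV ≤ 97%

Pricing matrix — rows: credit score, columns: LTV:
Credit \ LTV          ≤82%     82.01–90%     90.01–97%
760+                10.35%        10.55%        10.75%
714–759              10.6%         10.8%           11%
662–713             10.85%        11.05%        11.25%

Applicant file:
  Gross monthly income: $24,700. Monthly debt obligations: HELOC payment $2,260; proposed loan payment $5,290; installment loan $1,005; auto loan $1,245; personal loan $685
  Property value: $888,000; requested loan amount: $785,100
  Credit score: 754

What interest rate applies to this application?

Credit score 754 ≥ 662; Total monthly debts = (2,260 + 5,290 + 1,005 + 1,245 + 685) = 10,485. DTI: 10,485 ÷ 24,700 = 42.4%, within the 45% cap
LTV: 785,100 ÷ 888,000 = 88.4%, within 97% cap
Credit 754 → row 714–759; LTV 88.4% → column 82.01–90%. Grid cell → 10.8%.

10.8%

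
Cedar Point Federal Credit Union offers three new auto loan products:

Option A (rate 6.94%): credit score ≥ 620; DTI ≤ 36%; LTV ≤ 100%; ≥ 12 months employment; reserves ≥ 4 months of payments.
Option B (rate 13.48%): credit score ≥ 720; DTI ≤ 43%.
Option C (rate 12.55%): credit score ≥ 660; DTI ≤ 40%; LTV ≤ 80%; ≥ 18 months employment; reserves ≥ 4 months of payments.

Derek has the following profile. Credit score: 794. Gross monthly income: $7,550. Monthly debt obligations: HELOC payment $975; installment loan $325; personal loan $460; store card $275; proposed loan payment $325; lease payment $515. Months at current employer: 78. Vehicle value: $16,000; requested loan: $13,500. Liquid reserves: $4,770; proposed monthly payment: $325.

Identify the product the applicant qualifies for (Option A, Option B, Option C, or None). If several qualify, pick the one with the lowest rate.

Option B

Total debts = (975 + 325 + 460 + 275 + 325 + 515) = 2,875; DTI = 2,875/7,550 = 38.1%.
LTV = 13,500/16,000 = 84.4%.
Reserves = 4,770/325 = 14.7 months.
Option A: score 794 ≥ 620; DTI 38.1% > 36%; LTV 84.4% ≤ 100%; employment 78 ≥ 12 mo; reserves 14.7 ≥ 4 mo → does not qualify.
Option B: score 794 ≥ 720; DTI 38.1% ≤ 43% → qualifies.
Option C: score 794 ≥ 660; DTI 38.1% ≤ 40%; LTV 84.4% > 80%; employment 78 ≥ 18 mo; reserves 14.7 ≥ 4 mo → does not qualify.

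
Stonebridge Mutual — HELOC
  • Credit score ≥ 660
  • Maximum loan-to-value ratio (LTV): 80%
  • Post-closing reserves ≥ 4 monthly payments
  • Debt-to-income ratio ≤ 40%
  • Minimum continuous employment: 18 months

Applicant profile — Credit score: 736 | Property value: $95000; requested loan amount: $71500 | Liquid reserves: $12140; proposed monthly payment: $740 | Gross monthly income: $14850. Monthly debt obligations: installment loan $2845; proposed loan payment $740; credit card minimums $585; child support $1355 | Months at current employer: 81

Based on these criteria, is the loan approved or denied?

Approved

Credit score 736 ≥ 660 (meets)
Loan-to-value = 71,500/95,000 = 75.3% — pass (80% max)
Liquid reserves cover 12,140/740 = 16.4 months — ≥ 4 required
Total monthly debts = (2,845 + 740 + 585 + 1,355) = 5,525. DTI = 5,525/14,850 = 37.2% ≤ 40%
Employment 81 ≥ 18 months
All criteria satisfied.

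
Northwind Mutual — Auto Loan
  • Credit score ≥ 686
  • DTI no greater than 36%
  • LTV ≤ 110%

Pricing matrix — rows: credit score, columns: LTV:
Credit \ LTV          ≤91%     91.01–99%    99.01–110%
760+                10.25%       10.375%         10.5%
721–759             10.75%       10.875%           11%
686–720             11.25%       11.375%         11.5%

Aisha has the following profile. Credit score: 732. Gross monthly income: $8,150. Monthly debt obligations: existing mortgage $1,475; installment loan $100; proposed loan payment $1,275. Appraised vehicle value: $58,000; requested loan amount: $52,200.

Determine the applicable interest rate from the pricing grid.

Credit score 732 ≥ 686; Total monthly debts = (1,475 + 100 + 1,275) = 2,850. Debt-to-income = 2,850/8,150 = 35% — meets 36% limit
LTV = 52,200/58,000 = 90% ≤ 110%
Credit 732 → row 721–759; LTV 90% → column ≤91%. Grid cell → 10.75%.

10.75%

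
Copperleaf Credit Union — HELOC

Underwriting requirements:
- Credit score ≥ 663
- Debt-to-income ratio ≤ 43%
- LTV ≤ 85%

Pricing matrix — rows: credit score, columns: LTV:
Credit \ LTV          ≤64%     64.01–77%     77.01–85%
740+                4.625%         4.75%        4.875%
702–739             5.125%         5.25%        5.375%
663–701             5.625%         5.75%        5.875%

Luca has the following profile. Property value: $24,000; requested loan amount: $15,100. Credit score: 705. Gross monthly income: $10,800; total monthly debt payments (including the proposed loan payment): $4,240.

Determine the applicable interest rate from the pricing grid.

5.125%

Credit score 705 ≥ 663; DTI: 4,240 ÷ 10,800 = 39.3%, within the 43% cap
LTV: 15,100 ÷ 24,000 = 62.9%, within 85% cap
Row: 705 falls in 702–739. Column: 62.9% falls in ≤64%. Rate = 5.125%.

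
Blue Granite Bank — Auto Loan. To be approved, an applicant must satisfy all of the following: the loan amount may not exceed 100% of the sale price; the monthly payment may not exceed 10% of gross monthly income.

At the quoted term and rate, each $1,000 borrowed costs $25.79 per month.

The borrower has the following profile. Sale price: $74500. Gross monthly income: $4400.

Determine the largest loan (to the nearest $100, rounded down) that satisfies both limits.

$17,000

Payment cap: 10% × $4,400 = $440/month.
At $25.79 per $1,000, that supports 440/25.79 × 1,000 ≈ $17,060 → $17,000.
LTV cap: 100% × $74,500 = $74,500 → $74,500.
Binding constraint: payment-to-income.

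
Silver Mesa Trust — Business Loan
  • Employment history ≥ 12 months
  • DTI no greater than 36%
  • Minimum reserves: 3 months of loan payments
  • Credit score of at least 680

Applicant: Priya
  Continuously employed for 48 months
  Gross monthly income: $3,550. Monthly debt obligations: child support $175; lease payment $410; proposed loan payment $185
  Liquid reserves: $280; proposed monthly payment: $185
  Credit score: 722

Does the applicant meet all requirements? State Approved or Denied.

Denied

Employment 48 ≥ 12 months
Total monthly debts = (175 + 410 + 185) = 770. DTI = 770/3,550 = 21.7% ≤ 36%
Reserves: 280 ÷ 185 = 1.5 months (below 3-month minimum)
Credit score 722 ≥ 680 (meets)
Fails on reserves.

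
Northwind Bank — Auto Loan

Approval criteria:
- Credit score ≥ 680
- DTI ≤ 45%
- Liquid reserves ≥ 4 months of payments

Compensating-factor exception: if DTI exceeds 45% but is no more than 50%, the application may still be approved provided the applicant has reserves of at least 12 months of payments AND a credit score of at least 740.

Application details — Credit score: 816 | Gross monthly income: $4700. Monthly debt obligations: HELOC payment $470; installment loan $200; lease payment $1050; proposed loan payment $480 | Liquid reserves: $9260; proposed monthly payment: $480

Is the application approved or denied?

Credit score 816 ≥ 680 (meets base)
Total debts = (470 + 200 + 1,050 + 480) = 2,200. DTI = 2,200/4,700 = 46.8% > 45% — standard DTI limit exceeded.
Liquid reserves cover 9,260/480 = 19.3 months — ≥ 4 required
46.8% falls in the override range (45%–50%), so the compensating-factor test applies.
Reserves 19.3 ≥ 12 months; credit score 816 ≥ 740.
Both compensating conditions met → exception applies.

Approved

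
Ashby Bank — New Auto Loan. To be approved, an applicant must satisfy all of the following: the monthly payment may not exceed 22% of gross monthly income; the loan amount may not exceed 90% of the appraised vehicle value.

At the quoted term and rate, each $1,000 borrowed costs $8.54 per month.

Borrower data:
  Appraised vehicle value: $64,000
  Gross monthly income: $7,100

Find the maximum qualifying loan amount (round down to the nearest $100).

$57,600

Payment cap: 22% × $7,100 = $1,562/month.
At $8.54 per $1,000, that supports 1,562/8.54 × 1,000 ≈ $182,903 → $182,900.
LTV cap: 90% × $64,000 = $57,600 → $57,600.
Binding constraint: loan-to-value.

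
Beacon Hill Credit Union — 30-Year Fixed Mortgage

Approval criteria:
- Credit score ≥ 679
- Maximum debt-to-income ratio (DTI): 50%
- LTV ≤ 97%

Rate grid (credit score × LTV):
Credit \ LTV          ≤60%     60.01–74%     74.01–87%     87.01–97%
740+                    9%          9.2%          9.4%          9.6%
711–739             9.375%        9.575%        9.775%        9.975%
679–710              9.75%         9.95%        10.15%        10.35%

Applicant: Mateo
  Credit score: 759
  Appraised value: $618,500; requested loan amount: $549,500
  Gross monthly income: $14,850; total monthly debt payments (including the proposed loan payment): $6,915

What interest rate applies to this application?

9.6%

Credit score 759 ≥ 679; DTI: 6,915 ÷ 14,850 = 46.6%, within the 50% cap
LTV = 549,500/618,500 = 88.8% ≤ 97%
Row: 759 falls in 740+. Column: 88.8% falls in 87.01–97%. Rate = 9.6%.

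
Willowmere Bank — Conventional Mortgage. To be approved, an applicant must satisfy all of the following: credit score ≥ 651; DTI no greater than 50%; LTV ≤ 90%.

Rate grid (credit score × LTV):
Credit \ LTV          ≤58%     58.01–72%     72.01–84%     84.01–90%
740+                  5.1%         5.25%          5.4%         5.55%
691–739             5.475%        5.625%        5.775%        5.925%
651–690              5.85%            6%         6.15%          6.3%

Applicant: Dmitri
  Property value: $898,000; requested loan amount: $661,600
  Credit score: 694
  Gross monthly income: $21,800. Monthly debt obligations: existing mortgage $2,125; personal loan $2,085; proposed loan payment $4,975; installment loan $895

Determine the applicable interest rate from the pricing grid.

Credit score 694 ≥ 651; Total monthly debts = (2,125 + 2,085 + 4,975 + 895) = 10,080. DTI = 10,080/21,800 = 46.2% ≤ 50%
Loan-to-value = 661,600/898,000 = 73.7% — pass (90% max)
Score 694 is in the 691–739 band; LTV 73.7% is in the 72.01–84% band → 5.775%.

5.775%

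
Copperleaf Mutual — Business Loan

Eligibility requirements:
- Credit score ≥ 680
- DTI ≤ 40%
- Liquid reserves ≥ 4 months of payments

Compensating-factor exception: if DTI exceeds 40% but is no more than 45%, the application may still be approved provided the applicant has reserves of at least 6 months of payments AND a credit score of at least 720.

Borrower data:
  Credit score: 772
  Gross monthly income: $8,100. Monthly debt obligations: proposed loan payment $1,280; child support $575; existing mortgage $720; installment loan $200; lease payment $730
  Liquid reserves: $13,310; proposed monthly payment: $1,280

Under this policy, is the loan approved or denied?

Credit score 772 ≥ 680 (meets base)
Total debts = (1,280 + 575 + 720 + 200 + 730) = 3,505. DTI: 3,505 ÷ 8,100 = 43.3%, over the 40% base limit.
Reserves: 13,310 ÷ 1,280 = 10.4 months (meets 4-month minimum)
43.3% falls in the override range (40%–45%), so the compensating-factor test applies.
Override check — reserves: 10.4 mo (ok); score: 772 (ok).
Both override conditions satisfied; DTI exception granted.

Approved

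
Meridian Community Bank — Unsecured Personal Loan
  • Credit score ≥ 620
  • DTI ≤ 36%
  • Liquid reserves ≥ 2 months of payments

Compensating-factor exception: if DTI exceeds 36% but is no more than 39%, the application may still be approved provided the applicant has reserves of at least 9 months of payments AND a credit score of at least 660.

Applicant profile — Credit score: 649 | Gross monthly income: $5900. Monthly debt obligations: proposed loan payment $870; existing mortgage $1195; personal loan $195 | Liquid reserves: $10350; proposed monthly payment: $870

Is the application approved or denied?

Credit score 649 ≥ 620 (meets base)
Total debts = (870 + 1,195 + 195) = 2,260. DTI = 2,260/5,900 = 38.3% > 36% — standard DTI limit exceeded.
Reserves = 10,350/870 = 11.9 months ≥ 2
DTI 38.3% is within the 36%–39% exception band; checking compensating factors.
Override check — reserves: 11.9 mo (ok); score: 649 (below 660).
Override conditions not both satisfied; exception does not apply.

Denied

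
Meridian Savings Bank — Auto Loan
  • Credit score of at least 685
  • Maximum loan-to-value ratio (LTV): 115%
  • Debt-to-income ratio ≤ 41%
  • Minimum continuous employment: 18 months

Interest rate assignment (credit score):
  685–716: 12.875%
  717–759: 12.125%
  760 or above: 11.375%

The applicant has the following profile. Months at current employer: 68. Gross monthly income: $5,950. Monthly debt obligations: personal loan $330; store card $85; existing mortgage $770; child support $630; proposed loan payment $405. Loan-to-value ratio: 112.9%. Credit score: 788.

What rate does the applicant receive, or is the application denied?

Approved at 11.375%

Credit score 788 ≥ 685 (meets minimum)
LTV 112.9% — within 115%
Employment 68 ≥ 18 months
Total monthly debts = (330 + 85 + 770 + 630 + 405) = 2,220. Debt-to-income = 2,220/5,950 = 37.3% — meets 41% limit
All requirements met. Score 788 falls in the 760 or above tier → 11.375%.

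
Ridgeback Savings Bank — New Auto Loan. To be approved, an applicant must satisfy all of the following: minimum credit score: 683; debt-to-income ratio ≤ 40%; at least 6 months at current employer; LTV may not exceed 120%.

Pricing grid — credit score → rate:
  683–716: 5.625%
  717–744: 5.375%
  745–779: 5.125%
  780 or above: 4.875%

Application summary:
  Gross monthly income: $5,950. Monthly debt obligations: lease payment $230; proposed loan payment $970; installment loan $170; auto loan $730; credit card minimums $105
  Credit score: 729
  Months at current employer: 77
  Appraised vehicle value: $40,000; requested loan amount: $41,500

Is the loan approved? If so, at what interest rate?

Credit score 729 ≥ 683 (meets minimum)
Total monthly debts = (230 + 970 + 170 + 730 + 105) = 2,205. Debt-to-income = 2,205/5,950 = 37.1% — meets 40% limit
Loan-to-value = 41,500/40,000 = 103.8% — pass (120% max)
Employment 77 ≥ 6 months
All requirements met. Score 729 falls in the 717–744 tier → 5.375%.

Approved at 5.375%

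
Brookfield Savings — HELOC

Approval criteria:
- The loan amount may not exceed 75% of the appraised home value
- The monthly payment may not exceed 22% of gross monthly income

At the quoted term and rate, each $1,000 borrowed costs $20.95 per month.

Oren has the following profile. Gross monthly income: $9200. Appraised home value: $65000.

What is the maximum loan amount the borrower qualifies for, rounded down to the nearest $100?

$48,700

Payment cap: 22% × $9,200 = $2,024/month.
At $20.95 per $1,000, that supports 2,024/20.95 × 1,000 ≈ $96,610 → $96,600.
LTV cap: 75% × $65,000 = $48,750 → $48,700.
Binding constraint: loan-to-value.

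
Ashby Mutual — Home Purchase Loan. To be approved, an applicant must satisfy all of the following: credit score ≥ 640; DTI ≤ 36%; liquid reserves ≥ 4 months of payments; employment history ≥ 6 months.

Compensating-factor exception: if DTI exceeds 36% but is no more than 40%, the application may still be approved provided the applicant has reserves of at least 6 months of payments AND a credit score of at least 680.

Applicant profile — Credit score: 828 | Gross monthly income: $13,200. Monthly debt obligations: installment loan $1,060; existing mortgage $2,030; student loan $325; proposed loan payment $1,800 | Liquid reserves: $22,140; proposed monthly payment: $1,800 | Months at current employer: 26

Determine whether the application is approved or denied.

Approved

Credit score 828 ≥ 640 (meets base)
Total debts = (1,060 + 2,030 + 325 + 1,800) = 5,215. DTI = 5,215/13,200 = 39.5% > 36% — standard DTI limit exceeded.
Reserves: 22,140 ÷ 1,800 = 12.3 months (meets 4-month minimum)
Employment 26 ≥ 6 months
39.5% falls in the override range (36%–40%), so the compensating-factor test applies.
Override check — reserves: 12.3 mo (ok); score: 828 (ok).
Both override conditions satisfied; DTI exception granted.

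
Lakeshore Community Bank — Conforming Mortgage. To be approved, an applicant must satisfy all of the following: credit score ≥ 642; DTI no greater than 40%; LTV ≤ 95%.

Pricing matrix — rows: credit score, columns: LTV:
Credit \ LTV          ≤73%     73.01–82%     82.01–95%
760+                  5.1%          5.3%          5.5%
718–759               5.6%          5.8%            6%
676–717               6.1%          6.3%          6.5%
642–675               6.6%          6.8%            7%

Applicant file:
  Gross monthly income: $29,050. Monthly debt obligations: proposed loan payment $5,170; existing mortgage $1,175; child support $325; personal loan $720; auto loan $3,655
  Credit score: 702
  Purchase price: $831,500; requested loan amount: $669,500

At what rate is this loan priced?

Credit score 702 ≥ 642; Total monthly debts = (5,170 + 1,175 + 325 + 720 + 3,655) = 11,045. Debt-to-income = 11,045/29,050 = 38% — meets 40% limit
Loan-to-value = 669,500/831,500 = 80.5% — pass (95% max)
Credit 702 → row 676–717; LTV 80.5% → column 73.01–82%. Grid cell → 6.3%.

6.3%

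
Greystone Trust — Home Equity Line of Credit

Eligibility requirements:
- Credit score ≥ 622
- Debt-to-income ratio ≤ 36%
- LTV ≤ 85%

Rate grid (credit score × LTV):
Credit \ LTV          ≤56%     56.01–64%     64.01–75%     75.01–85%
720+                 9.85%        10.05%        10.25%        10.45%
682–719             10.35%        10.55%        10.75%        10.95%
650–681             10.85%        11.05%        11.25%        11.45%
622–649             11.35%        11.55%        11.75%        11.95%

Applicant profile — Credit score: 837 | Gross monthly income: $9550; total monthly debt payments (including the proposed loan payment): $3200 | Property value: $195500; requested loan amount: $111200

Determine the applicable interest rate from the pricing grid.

10.05%

Credit score 837 ≥ 622; DTI = 3,200/9,550 = 33.5% ≤ 36%
LTV: 111,200 ÷ 195,500 = 56.9%, within 85% cap
Score 837 is in the 720+ band; LTV 56.9% is in the 56.01–64% band → 10.05%.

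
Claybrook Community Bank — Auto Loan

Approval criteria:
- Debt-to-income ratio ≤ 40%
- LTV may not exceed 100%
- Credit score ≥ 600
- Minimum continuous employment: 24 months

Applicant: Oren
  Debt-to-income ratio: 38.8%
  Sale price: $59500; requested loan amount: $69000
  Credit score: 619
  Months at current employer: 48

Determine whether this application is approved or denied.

Debt-to-income 38.8% vs 40% cap — pass
LTV = 69,000/59,500 = 116% > 100%
Credit score 619 ≥ 600 (meets)
Employment 48 ≥ 24 months
Fails on LTV.

Denied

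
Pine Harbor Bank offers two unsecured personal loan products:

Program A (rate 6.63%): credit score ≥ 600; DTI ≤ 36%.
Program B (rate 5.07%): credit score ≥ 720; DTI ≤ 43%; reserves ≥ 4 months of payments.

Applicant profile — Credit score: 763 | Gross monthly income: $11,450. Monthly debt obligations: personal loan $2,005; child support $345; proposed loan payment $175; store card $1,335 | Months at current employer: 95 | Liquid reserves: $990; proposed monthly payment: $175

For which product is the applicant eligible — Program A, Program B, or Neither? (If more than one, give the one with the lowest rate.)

Total debts = (2,005 + 345 + 175 + 1,335) = 3,860; DTI = 3,860/11,450 = 33.7%.
Reserves = 990/175 = 5.7 months.
Program A: score 763 ≥ 600; DTI 33.7% ≤ 36% → qualifies.
Program B: score 763 ≥ 720; DTI 33.7% ≤ 43%; reserves 5.7 ≥ 4 mo → qualifies.
Qualifying: Program A, Program B. Lowest rate is 5.07% → Program B.

Program B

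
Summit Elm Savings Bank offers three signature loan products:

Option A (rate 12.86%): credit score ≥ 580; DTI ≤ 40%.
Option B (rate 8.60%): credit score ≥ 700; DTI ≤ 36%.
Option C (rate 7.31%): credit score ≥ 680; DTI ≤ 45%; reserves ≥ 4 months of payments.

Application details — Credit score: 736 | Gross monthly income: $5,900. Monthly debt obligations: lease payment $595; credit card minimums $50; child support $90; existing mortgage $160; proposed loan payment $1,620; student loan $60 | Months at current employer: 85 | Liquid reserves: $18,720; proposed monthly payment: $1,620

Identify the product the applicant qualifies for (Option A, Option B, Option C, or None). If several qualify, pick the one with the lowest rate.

Option C

Total debts = (595 + 50 + 90 + 160 + 1,620 + 60) = 2,575; DTI = 2,575/5,900 = 43.6%.
Reserves = 18,720/1,620 = 11.6 months.
Option A: score 736 ≥ 580; DTI 43.6% > 40% → does not qualify.
Option B: score 736 ≥ 700; DTI 43.6% > 36% → does not qualify.
Option C: score 736 ≥ 680; DTI 43.6% ≤ 45%; reserves 11.6 ≥ 4 mo → qualifies.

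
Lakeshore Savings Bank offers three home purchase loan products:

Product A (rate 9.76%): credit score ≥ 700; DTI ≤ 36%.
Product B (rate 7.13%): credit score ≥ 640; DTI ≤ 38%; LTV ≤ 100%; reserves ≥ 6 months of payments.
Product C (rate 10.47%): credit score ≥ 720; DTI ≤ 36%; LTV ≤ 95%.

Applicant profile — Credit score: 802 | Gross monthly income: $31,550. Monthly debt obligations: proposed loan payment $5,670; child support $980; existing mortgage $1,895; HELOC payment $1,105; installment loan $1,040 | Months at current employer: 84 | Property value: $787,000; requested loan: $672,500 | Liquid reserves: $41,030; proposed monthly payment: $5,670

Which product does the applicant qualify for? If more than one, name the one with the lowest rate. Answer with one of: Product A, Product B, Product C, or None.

Total debts = (5,670 + 980 + 1,895 + 1,105 + 1,040) = 10,690; DTI = 10,690/31,550 = 33.9%.
LTV = 672,500/787,000 = 85.5%.
Reserves = 41,030/5,670 = 7.2 months.
Product A: score 802 ≥ 700; DTI 33.9% ≤ 36% → qualifies.
Product B: score 802 ≥ 640; DTI 33.9% ≤ 38%; LTV 85.5% ≤ 100%; reserves 7.2 ≥ 6 mo → qualifies.
Product C: score 802 ≥ 720; DTI 33.9% ≤ 36%; LTV 85.5% ≤ 95% → qualifies.
Qualifying: Product A, Product B, Product C. Lowest rate is 7.13% → Product B.

Product B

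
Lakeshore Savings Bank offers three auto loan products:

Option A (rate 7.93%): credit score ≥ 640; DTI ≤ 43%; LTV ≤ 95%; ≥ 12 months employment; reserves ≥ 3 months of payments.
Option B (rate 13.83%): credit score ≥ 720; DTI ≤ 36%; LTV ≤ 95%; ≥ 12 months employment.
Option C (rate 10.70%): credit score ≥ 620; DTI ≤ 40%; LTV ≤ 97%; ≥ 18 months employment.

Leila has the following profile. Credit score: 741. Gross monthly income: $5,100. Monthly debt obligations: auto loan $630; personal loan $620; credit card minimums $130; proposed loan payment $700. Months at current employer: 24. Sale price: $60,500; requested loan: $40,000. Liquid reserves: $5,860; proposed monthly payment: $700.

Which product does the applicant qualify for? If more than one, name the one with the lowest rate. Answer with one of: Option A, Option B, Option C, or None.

Total debts = (630 + 620 + 130 + 700) = 2,080; DTI = 2,080/5,100 = 40.8%.
LTV = 40,000/60,500 = 66.1%.
Reserves = 5,860/700 = 8.4 months.
Option A: score 741 ≥ 640; DTI 40.8% ≤ 43%; LTV 66.1% ≤ 95%; employment 24 ≥ 12 mo; reserves 8.4 ≥ 3 mo → qualifies.
Option B: score 741 ≥ 720; DTI 40.8% > 36%; LTV 66.1% ≤ 95%; employment 24 ≥ 12 mo → does not qualify.
Option C: score 741 ≥ 620; DTI 40.8% > 40%; LTV 66.1% ≤ 97%; employment 24 ≥ 18 mo → does not qualify.

Option A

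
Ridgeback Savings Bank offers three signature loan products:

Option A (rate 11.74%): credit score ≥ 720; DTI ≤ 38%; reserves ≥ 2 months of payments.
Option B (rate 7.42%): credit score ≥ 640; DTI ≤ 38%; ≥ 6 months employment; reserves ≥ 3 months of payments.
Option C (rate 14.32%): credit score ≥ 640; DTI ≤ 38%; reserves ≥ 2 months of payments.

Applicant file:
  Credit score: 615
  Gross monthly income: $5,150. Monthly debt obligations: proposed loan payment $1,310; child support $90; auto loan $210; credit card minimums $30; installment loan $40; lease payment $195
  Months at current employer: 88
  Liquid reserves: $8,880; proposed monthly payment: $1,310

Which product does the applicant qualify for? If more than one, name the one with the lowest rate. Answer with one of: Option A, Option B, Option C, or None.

None

Total debts = (1,310 + 90 + 210 + 30 + 40 + 195) = 1,875; DTI = 1,875/5,150 = 36.4%.
Reserves = 8,880/1,310 = 6.8 months.
Option A: score 615 < 720; DTI 36.4% ≤ 38%; reserves 6.8 ≥ 2 mo → does not qualify.
Option B: score 615 < 640; DTI 36.4% ≤ 38%; employment 88 ≥ 6 mo; reserves 6.8 ≥ 3 mo → does not qualify.
Option C: score 615 < 640; DTI 36.4% ≤ 38%; reserves 6.8 ≥ 2 mo → does not qualify.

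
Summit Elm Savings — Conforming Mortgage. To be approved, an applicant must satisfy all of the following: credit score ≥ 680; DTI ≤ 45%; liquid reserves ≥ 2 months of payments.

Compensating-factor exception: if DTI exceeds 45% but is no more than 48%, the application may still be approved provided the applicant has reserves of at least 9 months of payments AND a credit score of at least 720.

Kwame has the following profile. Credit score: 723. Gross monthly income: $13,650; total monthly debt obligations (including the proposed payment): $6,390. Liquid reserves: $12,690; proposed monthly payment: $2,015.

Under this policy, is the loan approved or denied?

Denied

Credit score 723 ≥ 680 (meets base)
DTI: 6,390 ÷ 13,650 = 46.8%, over the 45% base limit.
Reserves: 12,690 ÷ 2,015 = 6.3 months (meets 2-month minimum)
46.8% falls in the override range (45%–48%), so the compensating-factor test applies.
Reserves 6.3 < 9 months; credit score 723 ≥ 720.
Override conditions not both satisfied; exception does not apply.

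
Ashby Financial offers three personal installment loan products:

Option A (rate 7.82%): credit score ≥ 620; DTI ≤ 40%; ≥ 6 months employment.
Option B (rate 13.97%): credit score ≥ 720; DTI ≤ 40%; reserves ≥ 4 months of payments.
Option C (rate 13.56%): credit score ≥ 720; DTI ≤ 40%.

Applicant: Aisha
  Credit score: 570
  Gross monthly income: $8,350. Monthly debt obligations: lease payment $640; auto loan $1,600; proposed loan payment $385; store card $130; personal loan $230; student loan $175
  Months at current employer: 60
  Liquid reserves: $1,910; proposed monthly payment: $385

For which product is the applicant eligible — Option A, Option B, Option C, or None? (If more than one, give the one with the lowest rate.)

None

Total debts = (640 + 1,600 + 385 + 130 + 230 + 175) = 3,160; DTI = 3,160/8,350 = 37.8%.
Reserves = 1,910/385 = 5.0 months.
Option A: score 570 < 620; DTI 37.8% ≤ 40%; employment 60 ≥ 6 mo → does not qualify.
Option B: score 570 < 720; DTI 37.8% ≤ 40%; reserves 5.0 ≥ 4 mo → does not qualify.
Option C: score 570 < 720; DTI 37.8% ≤ 40% → does not qualify.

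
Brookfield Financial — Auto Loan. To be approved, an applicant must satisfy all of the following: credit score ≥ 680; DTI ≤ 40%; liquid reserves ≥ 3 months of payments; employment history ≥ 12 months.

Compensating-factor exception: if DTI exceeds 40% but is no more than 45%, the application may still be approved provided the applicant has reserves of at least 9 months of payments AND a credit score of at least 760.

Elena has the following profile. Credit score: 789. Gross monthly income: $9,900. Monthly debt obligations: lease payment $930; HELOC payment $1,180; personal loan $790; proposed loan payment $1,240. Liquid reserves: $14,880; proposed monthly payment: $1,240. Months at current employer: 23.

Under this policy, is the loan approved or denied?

Credit score 789 ≥ 680 (meets base)
Total debts = (930 + 1,180 + 790 + 1,240) = 4,140. DTI = 4,140/9,900 = 41.8% > 40% — standard DTI limit exceeded.
Liquid reserves cover 14,880/1,240 = 12.0 months — ≥ 3 required
Employment 23 ≥ 12 months
41.8% falls in the override range (40%–45%), so the compensating-factor test applies.
Override check — reserves: 12.0 mo (ok); score: 789 (ok).
Both compensating conditions met → exception applies.

Approved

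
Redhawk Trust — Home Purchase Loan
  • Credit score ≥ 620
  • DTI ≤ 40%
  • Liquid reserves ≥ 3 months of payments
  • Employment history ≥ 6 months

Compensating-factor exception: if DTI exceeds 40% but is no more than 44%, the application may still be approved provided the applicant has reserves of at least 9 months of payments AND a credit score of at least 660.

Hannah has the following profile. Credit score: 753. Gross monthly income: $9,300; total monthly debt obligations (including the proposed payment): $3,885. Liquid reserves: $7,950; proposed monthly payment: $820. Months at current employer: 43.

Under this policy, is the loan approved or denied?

Credit score 753 ≥ 620 (meets base)
DTI: 3,885 ÷ 9,300 = 41.8%, over the 40% base limit.
Liquid reserves cover 7,950/820 = 9.7 months — ≥ 3 required
Employment 43 ≥ 6 months
DTI 41.8% is within the 40%–44% exception band; checking compensating factors.
Reserves 9.7 ≥ 9 months; credit score 753 ≥ 660.
Both compensating conditions met → exception applies.

Approved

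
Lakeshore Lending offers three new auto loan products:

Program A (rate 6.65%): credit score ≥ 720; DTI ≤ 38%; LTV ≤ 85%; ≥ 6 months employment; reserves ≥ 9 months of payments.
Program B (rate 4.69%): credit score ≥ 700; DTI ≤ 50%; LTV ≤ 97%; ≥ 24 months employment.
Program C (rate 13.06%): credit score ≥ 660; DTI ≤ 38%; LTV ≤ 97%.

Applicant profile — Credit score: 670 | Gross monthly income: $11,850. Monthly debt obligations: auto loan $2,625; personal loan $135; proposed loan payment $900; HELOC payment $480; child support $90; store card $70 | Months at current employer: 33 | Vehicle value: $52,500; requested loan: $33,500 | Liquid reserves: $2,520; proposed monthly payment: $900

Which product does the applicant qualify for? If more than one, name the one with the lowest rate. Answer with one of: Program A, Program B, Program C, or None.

Program C

Total debts = (2,625 + 135 + 900 + 480 + 90 + 70) = 4,300; DTI = 4,300/11,850 = 36.3%.
LTV = 33,500/52,500 = 63.8%.
Reserves = 2,520/900 = 2.8 months.
Program A: score 670 < 720; DTI 36.3% ≤ 38%; LTV 63.8% ≤ 85%; employment 33 ≥ 6 mo; reserves 2.8 < 9 mo → does not qualify.
Program B: score 670 < 700; DTI 36.3% ≤ 50%; LTV 63.8% ≤ 97%; employment 33 ≥ 24 mo → does not qualify.
Program C: score 670 ≥ 660; DTI 36.3% ≤ 38%; LTV 63.8% ≤ 97% → qualifies.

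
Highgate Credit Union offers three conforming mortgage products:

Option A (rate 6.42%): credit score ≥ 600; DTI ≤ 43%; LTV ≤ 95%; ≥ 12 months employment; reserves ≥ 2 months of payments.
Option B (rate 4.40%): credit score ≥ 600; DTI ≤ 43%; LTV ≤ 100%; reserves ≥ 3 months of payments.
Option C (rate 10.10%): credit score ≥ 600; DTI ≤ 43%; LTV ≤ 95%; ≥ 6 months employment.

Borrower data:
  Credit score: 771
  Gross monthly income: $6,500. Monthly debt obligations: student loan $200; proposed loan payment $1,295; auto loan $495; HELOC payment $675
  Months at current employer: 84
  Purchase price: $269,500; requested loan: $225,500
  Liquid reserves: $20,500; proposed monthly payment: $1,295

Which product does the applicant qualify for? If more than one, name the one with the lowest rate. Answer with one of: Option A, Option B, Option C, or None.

Option B

Total debts = (200 + 1,295 + 495 + 675) = 2,665; DTI = 2,665/6,500 = 41%.
LTV = 225,500/269,500 = 83.7%.
Reserves = 20,500/1,295 = 15.8 months.
Option A: score 771 ≥ 600; DTI 41% ≤ 43%; LTV 83.7% ≤ 95%; employment 84 ≥ 12 mo; reserves 15.8 ≥ 2 mo → qualifies.
Option B: score 771 ≥ 600; DTI 41% ≤ 43%; LTV 83.7% ≤ 100%; reserves 15.8 ≥ 3 mo → qualifies.
Option C: score 771 ≥ 600; DTI 41% ≤ 43%; LTV 83.7% ≤ 95%; employment 84 ≥ 6 mo → qualifies.
Qualifying: Option A, Option B, Option C. Lowest rate is 4.40% → Option B.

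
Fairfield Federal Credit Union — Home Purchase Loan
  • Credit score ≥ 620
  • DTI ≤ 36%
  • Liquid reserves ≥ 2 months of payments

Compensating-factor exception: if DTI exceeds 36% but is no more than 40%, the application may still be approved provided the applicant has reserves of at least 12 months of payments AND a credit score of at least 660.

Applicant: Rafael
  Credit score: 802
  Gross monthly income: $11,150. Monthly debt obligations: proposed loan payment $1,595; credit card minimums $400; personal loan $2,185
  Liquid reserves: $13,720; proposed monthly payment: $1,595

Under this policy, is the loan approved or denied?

Credit score 802 ≥ 620 (meets base)
Total debts = (1,595 + 400 + 2,185) = 4,180. DTI: 4,180 ÷ 11,150 = 37.5%, over the 36% base limit.
Reserves: 13,720 ÷ 1,595 = 8.6 months (meets 2-month minimum)
DTI 37.5% is within the 36%–40% exception band; checking compensating factors.
Override check — reserves: 8.6 mo (short of 12); score: 802 (ok).
Compensating-factor requirement not fully met.

Denied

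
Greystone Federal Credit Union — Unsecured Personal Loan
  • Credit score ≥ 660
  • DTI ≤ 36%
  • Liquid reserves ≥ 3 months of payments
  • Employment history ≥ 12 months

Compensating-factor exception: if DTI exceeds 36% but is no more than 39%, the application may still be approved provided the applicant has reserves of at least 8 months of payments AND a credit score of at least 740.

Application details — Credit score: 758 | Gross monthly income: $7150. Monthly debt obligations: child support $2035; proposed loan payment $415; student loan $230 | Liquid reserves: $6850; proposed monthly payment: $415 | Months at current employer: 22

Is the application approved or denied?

Approved

Credit score 758 ≥ 660 (meets base)
Total debts = (2,035 + 415 + 230) = 2,680. DTI = 2,680/7,150 = 37.5% > 36% — standard DTI limit exceeded.
Reserves = 6,850/415 = 16.5 months ≥ 3
Employment 22 ≥ 12 months
37.5% falls in the override range (36%–39%), so the compensating-factor test applies.
Override check — reserves: 16.5 mo (ok); score: 758 (ok).
Both compensating conditions met → exception applies.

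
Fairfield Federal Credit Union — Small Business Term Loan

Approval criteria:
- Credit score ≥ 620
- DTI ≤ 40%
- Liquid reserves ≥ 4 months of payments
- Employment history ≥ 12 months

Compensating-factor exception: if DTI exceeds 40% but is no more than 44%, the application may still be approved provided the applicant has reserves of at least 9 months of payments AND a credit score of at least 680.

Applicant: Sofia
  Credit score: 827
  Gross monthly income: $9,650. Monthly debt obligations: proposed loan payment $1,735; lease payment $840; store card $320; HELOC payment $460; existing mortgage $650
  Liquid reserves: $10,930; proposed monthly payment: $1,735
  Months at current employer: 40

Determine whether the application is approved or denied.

Denied

Credit score 827 ≥ 620 (meets base)
Total debts = (1,735 + 840 + 320 + 460 + 650) = 4,005. DTI = 4,005/9,650 = 41.5% > 40% — standard DTI limit exceeded.
Liquid reserves cover 10,930/1,735 = 6.3 months — ≥ 4 required
Employment 40 ≥ 12 months
41.5% falls in the override range (40%–44%), so the compensating-factor test applies.
Reserves 6.3 < 9 months; credit score 827 ≥ 680.
Compensating-factor requirement not fully met.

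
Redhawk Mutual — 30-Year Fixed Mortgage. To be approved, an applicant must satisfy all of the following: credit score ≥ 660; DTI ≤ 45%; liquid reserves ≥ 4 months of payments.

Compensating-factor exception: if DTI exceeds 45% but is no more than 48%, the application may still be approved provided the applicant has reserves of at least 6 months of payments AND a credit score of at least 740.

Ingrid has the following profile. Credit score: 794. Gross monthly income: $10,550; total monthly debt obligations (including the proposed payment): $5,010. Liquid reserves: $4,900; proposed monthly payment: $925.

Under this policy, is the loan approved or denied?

Credit score 794 ≥ 660 (meets base)
DTI = 5,010/10,550 = 47.5% > 45% — standard DTI limit exceeded.
Reserves = 4,900/925 = 5.3 months ≥ 4
DTI 47.5% is within the 45%–48% exception band; checking compensating factors.
Reserves 5.3 < 6 months; credit score 794 ≥ 740.
Override conditions not both satisfied; exception does not apply.

Denied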